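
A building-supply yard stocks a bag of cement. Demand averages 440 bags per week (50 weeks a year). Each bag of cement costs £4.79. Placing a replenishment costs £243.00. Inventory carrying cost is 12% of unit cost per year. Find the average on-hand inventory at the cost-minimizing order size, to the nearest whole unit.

Average inventory ≈ 2,156 bags

Annual demand D = 440 × 50 = 22,000.
Holding cost H = 0.12 × £4.79 = £0.5748 per unit per year.
Q* = √(2DS/H) = √(2 × 22,000 × 243 / 0.5748) ≈ 4312.92.
Average inventory = Q*/2 ≈ 4312.92 / 2 = 2156.458.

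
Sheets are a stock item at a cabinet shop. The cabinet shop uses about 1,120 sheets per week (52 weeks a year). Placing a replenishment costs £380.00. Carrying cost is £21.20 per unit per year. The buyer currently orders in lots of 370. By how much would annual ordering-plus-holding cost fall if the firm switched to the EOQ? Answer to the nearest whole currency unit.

Extra cost ≈ £33,103 per year

Annual demand D = 1,120 × 52 = 58,240.
EOQ = √(2DS/H) = √(2 × 58,240 × 380 / 21.2) ≈ 1444.94.
Cost at Q* = (D/Q*)S + (Q*/2)H = √(2DSH) ≈ £30,632.71.
Cost at Q = 370: (58,240/370)×380 + (370/2)×21.2 = £59,814.05 + £3,922.00 = £63,736.05.
Excess = £63,736.05 − £30,632.71 = £33,103.34.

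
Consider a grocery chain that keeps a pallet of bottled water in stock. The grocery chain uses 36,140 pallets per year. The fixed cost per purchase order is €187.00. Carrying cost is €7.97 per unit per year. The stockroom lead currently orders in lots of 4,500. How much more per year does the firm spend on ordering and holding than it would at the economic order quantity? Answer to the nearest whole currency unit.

Extra cost ≈ €9,055 per year

EOQ = √(2DS/H) = √(2 × 36,140 × 187 / 7.97) ≈ 1302.27.
Cost at Q* = (D/Q*)S + (Q*/2)H = √(2DSH) ≈ €10,379.08.
Cost at Q = 4,500: (36,140/4,500)×187 + (4,500/2)×7.97 = €1,501.82 + €17,932.50 = €19,434.32.
Excess = €19,434.32 − €10,379.08 = €9,055.23.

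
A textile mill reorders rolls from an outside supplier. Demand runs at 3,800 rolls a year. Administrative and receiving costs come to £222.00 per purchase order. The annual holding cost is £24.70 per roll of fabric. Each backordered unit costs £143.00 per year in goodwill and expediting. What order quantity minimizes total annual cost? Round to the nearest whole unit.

With planned backorders, Q* = √(2DS/H) · √((H+B)/B).
√(2DS/H) = √(2 × 3,800 × 222 / 24.7) = 261.357.
√((H+B)/B) = √((24.7+143)/143) = 1.0829.
Q* ≈ 283.031.

Q* ≈ 283 rolls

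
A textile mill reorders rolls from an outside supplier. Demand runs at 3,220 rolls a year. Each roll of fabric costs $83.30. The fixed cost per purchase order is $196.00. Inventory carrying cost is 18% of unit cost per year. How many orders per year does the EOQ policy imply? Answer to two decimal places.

N ≈ 11.10 orders per year

Holding cost H = 0.18 × $83.30 = $14.9940 per unit per year.
The optimal lot size = √(2DS/H) = √(2 × 3,220 × 196 / 14.994) ≈ 290.14.
Orders per year = D / Q* = 3,220 / 290.14 ≈ 11.098.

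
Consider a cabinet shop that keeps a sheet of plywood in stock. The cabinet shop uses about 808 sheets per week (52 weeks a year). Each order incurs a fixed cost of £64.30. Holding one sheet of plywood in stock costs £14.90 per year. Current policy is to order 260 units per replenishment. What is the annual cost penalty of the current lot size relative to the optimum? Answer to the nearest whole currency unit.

Annual demand D = 808 × 52 = 42,016.
EOQ = √(2DS/H) = √(2 × 42,016 × 64.3 / 14.9) ≈ 602.19.
Cost at Q* = (D/Q*)S + (Q*/2)H = √(2DSH) ≈ £8,972.66.
Cost at Q = 260: (42,016/260)×64.3 + (260/2)×14.9 = £10,390.88 + £1,937.00 = £12,327.88.
Excess = £12,327.88 − £8,972.66 = £3,355.22.

Extra cost ≈ £3,355 per year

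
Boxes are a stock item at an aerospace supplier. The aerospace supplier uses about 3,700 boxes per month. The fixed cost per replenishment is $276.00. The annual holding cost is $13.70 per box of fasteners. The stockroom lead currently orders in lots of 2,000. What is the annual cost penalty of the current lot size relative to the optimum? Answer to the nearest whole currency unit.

Extra cost ≈ $1,503 per year

Annual demand D = 3,700 × 12 = 44,400.
EOQ = √(2DS/H) = √(2 × 44,400 × 276 / 13.7) ≈ 1337.52.
Cost at Q* = (D/Q*)S + (Q*/2)H = √(2DSH) ≈ $18,324.04.
Cost at Q = 2,000: (44,400/2,000)×276 + (2,000/2)×13.7 = $6,127.20 + $13,700.00 = $19,827.20.
Excess = $19,827.20 − $18,324.04 = $1,503.16.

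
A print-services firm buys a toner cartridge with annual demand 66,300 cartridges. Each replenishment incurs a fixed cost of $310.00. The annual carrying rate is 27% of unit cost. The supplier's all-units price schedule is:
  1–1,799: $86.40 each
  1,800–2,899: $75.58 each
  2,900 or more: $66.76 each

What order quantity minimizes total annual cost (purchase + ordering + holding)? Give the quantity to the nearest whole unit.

Q* ≈ 2,900 cartridges

Holding cost per unit per year at price C is H = 0.27·C.
Evaluate total cost at each tier's feasible EOQ or, if the EOQ is below the tier, at the tier's minimum quantity.
EOQ at $86.40 = 1327.4 (feasible in tier 1): TC = 66,300×$86.40 + (66,300/1327.4)×310 + (1327.4/2)×0.27×$86.40 = $5,759,286.45.
EOQ at $75.58 = 1419.3 < 1800, so use break Q=1800: TC = 66,300×$75.58 + (66,300/1800.0)×310 + (1800.0/2)×0.27×$75.58 = $5,040,738.27.
EOQ at $66.76 = 1510.1 < 2900, so use break Q=2900: TC = 66,300×$66.76 + (66,300/2900.0)×310 + (2900.0/2)×0.27×$66.76 = $4,459,411.78.
Lowest total cost is $4,459,411.78 at Q = 2900.0.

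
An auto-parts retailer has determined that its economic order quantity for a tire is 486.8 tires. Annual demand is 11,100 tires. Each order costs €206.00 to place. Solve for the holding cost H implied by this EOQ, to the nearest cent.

The basic EOQ model gives Q* = √(2DS/H); rearrange for the unknown.
From Q* = √(2DS/H): H = 2DS / Q*² = 2 × 11,100 × 206 / 486.8² = 19.2983.

H ≈ €19.30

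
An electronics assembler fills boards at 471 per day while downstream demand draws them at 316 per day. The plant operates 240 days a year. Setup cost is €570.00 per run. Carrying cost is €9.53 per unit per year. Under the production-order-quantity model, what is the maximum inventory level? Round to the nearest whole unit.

Annual demand D = 316 × 240 = 75,840.
Production build-up factor (1 − d/p) = 1 − 316/471 = 0.3291.
Q* = √(2DS / (H(1 − d/p))) = √(2 × 75,840 × 570 / (9.53 × 0.3291)).
= √(86,457,600 / 3.1362) ≈ 5250.489.
Maximum inventory = Q*(1 − d/p) = 5250.489 × 0.3291 ≈ 1727.868.

I_max ≈ 1,728 boards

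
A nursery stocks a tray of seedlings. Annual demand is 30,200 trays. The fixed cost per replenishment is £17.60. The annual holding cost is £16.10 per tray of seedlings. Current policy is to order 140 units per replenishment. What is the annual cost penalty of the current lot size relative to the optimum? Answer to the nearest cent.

EOQ = √(2DS/H) = √(2 × 30,200 × 17.6 / 16.1) ≈ 256.96.
Cost at Q* = (D/Q*)S + (Q*/2)H = √(2DSH) ≈ £4,137.02.
Cost at Q = 140: (30,200/140)×17.6 + (140/2)×16.1 = £3,796.57 + £1,127.00 = £4,923.57.
Excess = £4,923.57 − £4,137.02 = £786.55.

Extra cost ≈ £786.55 per year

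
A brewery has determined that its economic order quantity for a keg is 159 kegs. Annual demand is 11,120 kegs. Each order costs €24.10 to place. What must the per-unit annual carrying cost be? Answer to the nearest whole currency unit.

The basic EOQ model gives Q* = √(2DS/H); rearrange for the unknown.
From Q* = √(2DS/H): H = 2DS / Q*² = 2 × 11,120 × 24.1 / 159² = 21.2011.

H ≈ €21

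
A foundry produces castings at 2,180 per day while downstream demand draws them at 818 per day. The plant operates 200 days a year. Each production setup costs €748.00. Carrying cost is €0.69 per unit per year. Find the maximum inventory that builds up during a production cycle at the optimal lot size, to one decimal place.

I_max ≈ 14,886.5 castings

Annual demand D = 818 × 200 = 163,600.
Production build-up factor (1 − d/p) = 1 − 818/2,180 = 0.6248.
Q* = √(2DS / (H(1 − d/p))) = √(2 × 163,600 × 748 / (0.69 × 0.6248)).
= √(244,745,600 / 0.4311) ≈ 23827.177.
Maximum inventory = Q*(1 − d/p) = 23827.177 × 0.6248 ≈ 14886.521.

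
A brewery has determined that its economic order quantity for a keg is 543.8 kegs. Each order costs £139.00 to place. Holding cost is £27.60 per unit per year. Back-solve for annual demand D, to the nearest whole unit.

D ≈ 29,359 kegs per year

Invert the EOQ relation Q*² = 2DS/H.
From Q* = √(2DS/H): D = Q*²H / (2S) = 543.8² × 27.6 / (2 × 139) = 29359.097.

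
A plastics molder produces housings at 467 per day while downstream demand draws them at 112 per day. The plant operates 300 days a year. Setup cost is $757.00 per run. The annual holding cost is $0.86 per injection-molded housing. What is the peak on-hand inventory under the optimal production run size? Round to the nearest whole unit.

I_max ≈ 6,706 housings

Annual demand D = 112 × 300 = 33,600.
Production build-up factor (1 − d/p) = 1 − 112/467 = 0.7602.
Q* = √(2DS / (H(1 − d/p))) = √(2 × 33,600 × 757 / (0.86 × 0.7602)).
= √(50,870,400 / 0.6537) ≈ 8821.199.
Maximum inventory = Q*(1 − d/p) = 8821.199 × 0.7602 ≈ 6705.622.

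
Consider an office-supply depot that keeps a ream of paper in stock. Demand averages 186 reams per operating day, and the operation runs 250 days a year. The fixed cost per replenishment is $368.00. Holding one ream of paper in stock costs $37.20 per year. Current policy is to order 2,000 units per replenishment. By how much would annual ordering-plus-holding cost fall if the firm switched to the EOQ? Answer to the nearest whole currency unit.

Annual demand D = 186 × 250 = 46,500.
EOQ = √(2DS/H) = √(2 × 46,500 × 368 / 37.2) ≈ 959.17.
Cost at Q* = (D/Q*)S + (Q*/2)H = √(2DSH) ≈ $35,680.99.
Cost at Q = 2,000: (46,500/2,000)×368 + (2,000/2)×37.2 = $8,556.00 + $37,200.00 = $45,756.00.
Excess = $45,756.00 − $35,680.99 = $10,075.01.

Extra cost ≈ $10,075 per year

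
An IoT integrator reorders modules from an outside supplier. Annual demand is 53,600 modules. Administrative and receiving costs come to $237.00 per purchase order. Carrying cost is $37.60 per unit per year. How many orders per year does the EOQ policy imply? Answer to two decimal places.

N ≈ 65.21 orders per year

The optimal lot size = √(2DS/H) = √(2 × 53,600 × 237 / 37.6) ≈ 822.01.
Orders per year = D / Q* = 53,600 / 822.01 ≈ 65.206.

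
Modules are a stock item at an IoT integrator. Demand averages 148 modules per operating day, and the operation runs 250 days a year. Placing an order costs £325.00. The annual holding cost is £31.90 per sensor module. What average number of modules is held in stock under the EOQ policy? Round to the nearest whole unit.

Annual demand D = 148 × 250 = 37,000.
The optimal lot size = √(2DS/H) = √(2 × 37,000 × 325 / 31.9) ≈ 868.28.
Average inventory = Q*/2 ≈ 868.28 / 2 = 434.142.

Average inventory ≈ 434 modules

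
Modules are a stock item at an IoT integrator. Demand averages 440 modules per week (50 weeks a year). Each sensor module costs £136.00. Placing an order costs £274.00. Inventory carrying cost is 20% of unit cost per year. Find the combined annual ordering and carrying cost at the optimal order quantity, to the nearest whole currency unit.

Annual demand D = 440 × 50 = 22,000.
Holding cost H = 0.20 × £136.00 = £27.2000 per unit per year.
EOQ = √(2DS/H) = √(2 × 22,000 × 274 / 27.2) ≈ 665.76.
At Q*, ordering cost (D/Q*)S equals holding cost (Q*/2)H, each = √(DSH/2).
Minimum total = √(2DSH) = √(2 × 22,000 × 274 × 27.2) ≈ 18108.650.

TC* ≈ £18,109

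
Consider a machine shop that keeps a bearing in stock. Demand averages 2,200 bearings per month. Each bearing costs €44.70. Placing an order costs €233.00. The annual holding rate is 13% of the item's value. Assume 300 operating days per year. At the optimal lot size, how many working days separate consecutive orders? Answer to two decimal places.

Annual demand D = 2,200 × 12 = 26,400.
Holding cost H = 0.13 × €44.70 = €5.8110 per unit per year.
EOQ = √(2DS/H) = √(2 × 26,400 × 233 / 5.811) ≈ 1455.02.
Cycle time = Q*/D × 300 = 1455.02 / 26,400 × 300 ≈ 16.534 days.

T ≈ 16.53 days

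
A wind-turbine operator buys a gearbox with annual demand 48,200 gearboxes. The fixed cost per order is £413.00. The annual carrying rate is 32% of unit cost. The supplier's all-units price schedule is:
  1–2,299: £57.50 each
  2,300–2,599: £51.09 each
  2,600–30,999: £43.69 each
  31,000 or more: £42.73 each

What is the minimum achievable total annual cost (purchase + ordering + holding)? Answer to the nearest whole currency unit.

Holding cost per unit per year at price C is H = 0.32·C.
Evaluate total cost at each tier's feasible EOQ or, if the EOQ is below the tier, at the tier's minimum quantity.
EOQ at £57.50 = 1471.0 (feasible in tier 1): TC = 48,200×£57.50 + (48,200/1471.0)×413 + (1471.0/2)×0.32×£57.50 = £2,798,565.90.
EOQ at £51.09 = 1560.5 < 2300, so use break Q=2300: TC = 48,200×£51.09 + (48,200/2300.0)×413 + (2300.0/2)×0.32×£51.09 = £2,489,994.16.
EOQ at £43.69 = 1687.5 < 2600, so use break Q=2600: TC = 48,200×£43.69 + (48,200/2600.0)×413 + (2600.0/2)×0.32×£43.69 = £2,131,689.42.
EOQ at £42.73 = 1706.4 < 31000, so use break Q=31000: TC = 48,200×£42.73 + (48,200/31000.0)×413 + (31000.0/2)×0.32×£42.73 = £2,272,168.95.
Lowest total cost among the candidates is at Q = 2600.0.

TC* ≈ £2,131,689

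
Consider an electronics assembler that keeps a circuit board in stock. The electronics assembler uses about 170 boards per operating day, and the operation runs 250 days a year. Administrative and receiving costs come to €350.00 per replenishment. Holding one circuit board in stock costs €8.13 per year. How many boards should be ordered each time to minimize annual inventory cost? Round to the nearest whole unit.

Annual demand D = 170 × 250 = 42,500.
EOQ = √(2DS / H) = √(2 × 42,500 × 350 / 8.13).
= √(29,750,000 / 8.13) = √3,659,286.5929 ≈ 1912.926.

Q* ≈ 1,913 boards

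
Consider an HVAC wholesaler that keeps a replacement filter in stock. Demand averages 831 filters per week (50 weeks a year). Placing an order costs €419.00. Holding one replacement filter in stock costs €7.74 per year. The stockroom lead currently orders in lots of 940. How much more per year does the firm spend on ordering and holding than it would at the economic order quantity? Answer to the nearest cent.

Extra cost ≈ €5,742.09 per year

Annual demand D = 831 × 50 = 41,550.
EOQ = √(2DS/H) = √(2 × 41,550 × 419 / 7.74) ≈ 2120.98.
Cost at Q* = (D/Q*)S + (Q*/2)H = √(2DSH) ≈ €16,416.40.
Cost at Q = 940: (41,550/940)×419 + (940/2)×7.74 = €18,520.69 + €3,637.80 = €22,158.49.
Excess = €22,158.49 − €16,416.40 = €5,742.09.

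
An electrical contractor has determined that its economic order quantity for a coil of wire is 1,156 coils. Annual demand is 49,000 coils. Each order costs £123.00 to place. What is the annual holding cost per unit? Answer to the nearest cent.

H ≈ £9.02

The basic EOQ model gives Q* = √(2DS/H); rearrange for the unknown.
From Q* = √(2DS/H): H = 2DS / Q*² = 2 × 49,000 × 123 / 1,156² = 9.0202.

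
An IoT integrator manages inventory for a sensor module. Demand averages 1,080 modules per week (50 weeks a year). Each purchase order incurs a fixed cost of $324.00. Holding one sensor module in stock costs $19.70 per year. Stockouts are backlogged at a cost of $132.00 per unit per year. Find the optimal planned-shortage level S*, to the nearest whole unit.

Annual demand D = 1,080 × 50 = 54,000.
With planned backorders, Q* = √(2DS/H) · √((H+B)/B).
√(2DS/H) = √(2 × 54,000 × 324 / 19.7) = 1332.758.
√((H+B)/B) = √((19.7+132)/132) = 1.0720.
Q* ≈ 1428.753.
S* = Q* · H/(H+B) = 1428.753 × 19.7/151.7 ≈ 185.540.

S* ≈ 186 modules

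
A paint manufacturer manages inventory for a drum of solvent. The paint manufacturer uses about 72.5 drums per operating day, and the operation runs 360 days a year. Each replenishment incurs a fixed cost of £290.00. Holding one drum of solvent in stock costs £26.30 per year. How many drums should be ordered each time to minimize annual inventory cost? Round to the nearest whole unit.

Q* ≈ 759 drums

Annual demand D = 72.5 × 360 = 26,100.
EOQ = √(2DS / H) = √(2 × 26,100 × 290 / 26.3).
= √(15,138,000 / 26.3) = √575,589.3536 ≈ 758.676.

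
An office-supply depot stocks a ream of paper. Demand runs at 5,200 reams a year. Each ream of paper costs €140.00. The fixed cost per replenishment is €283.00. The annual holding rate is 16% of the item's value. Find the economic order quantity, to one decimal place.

Q* ≈ 362.5 reams

Holding cost H = 0.16 × €140.00 = €22.4000 per unit per year.
EOQ = √(2DS / H) = √(2 × 5,200 × 283 / 22.4).
= √(2,943,200 / 22.4) = √131,392.8571 ≈ 362.482.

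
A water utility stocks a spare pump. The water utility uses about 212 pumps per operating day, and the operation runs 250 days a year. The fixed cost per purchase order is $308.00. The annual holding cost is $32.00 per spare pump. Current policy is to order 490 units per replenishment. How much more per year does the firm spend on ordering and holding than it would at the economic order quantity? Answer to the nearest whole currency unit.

Extra cost ≈ $8,832 per year

Annual demand D = 212 × 250 = 53,000.
EOQ = √(2DS/H) = √(2 × 53,000 × 308 / 32) ≈ 1010.07.
Cost at Q* = (D/Q*)S + (Q*/2)H = √(2DSH) ≈ $32,322.38.
Cost at Q = 490: (53,000/490)×308 + (490/2)×32 = $33,314.29 + $7,840.00 = $41,154.29.
Excess = $41,154.29 − $32,322.38 = $8,831.91.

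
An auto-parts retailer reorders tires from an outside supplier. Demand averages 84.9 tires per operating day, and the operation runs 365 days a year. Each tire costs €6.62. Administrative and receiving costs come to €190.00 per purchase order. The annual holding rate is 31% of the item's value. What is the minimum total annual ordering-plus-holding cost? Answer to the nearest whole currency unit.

Annual demand D = 84.9 × 365 = 30,988.5.
Holding cost H = 0.31 × €6.62 = €2.0522 per unit per year.
EOQ = √(2DS/H) = √(2 × 30,988.5 × 190 / 2.0522) ≈ 2395.42.
At Q*, ordering cost (D/Q*)S equals holding cost (Q*/2)H, each = √(DSH/2).
Minimum total = √(2DSH) = √(2 × 30,988.5 × 190 × 2.0522) ≈ 4915.887.

TC* ≈ €4,916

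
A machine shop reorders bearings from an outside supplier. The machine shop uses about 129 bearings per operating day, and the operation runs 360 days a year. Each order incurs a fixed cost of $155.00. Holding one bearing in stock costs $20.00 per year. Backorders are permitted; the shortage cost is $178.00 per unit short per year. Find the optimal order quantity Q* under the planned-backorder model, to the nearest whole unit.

Annual demand D = 129 × 360 = 46,440.
With planned backorders, Q* = √(2DS/H) · √((H+B)/B).
√(2DS/H) = √(2 × 46,440 × 155 / 20) = 848.422.
√((H+B)/B) = √((20+178)/178) = 1.0547.
Q* ≈ 894.818.

Q* ≈ 895 bearings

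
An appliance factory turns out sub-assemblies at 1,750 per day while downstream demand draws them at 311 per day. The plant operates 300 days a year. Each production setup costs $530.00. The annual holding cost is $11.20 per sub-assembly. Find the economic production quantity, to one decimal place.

Annual demand D = 311 × 300 = 93,300.
Production build-up factor (1 − d/p) = 1 − 311/1,750 = 0.8223.
Q* = √(2DS / (H(1 − d/p))) = √(2 × 93,300 × 530 / (11.2 × 0.8223)).
= √(98,898,000 / 9.2096) ≈ 3276.977.

Q* ≈ 3,277.0 sub-assemblies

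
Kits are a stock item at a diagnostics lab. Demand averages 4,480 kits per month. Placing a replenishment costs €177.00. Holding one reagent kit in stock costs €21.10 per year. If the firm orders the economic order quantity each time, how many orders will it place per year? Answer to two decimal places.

N ≈ 56.61 orders per year

Annual demand D = 4,480 × 12 = 53,760.
Q* = √(2DS/H) = √(2 × 53,760 × 177 / 21.1) ≈ 949.71.
Orders per year = D / Q* = 53,760 / 949.71 ≈ 56.607.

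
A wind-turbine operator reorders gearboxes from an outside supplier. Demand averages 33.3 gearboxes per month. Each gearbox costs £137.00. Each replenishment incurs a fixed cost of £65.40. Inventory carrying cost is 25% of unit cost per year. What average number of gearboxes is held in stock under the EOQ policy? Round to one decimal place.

Average inventory ≈ 19.5 gearboxes

Annual demand D = 33.3 × 12 = 399.6.
Holding cost H = 0.25 × £137.00 = £34.2500 per unit per year.
Q* = √(2DS/H) = √(2 × 399.6 × 65.4 / 34.25) ≈ 39.06.
Average inventory = Q*/2 ≈ 39.06 / 2 = 19.532.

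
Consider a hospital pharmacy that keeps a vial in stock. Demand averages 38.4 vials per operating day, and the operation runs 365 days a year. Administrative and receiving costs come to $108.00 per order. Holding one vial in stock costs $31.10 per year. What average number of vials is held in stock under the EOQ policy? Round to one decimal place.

Annual demand D = 38.4 × 365 = 14,016.
EOQ = √(2DS/H) = √(2 × 14,016 × 108 / 31.1) ≈ 312.00.
Average inventory = Q*/2 ≈ 312.00 / 2 = 156.001.

Average inventory ≈ 156.0 vials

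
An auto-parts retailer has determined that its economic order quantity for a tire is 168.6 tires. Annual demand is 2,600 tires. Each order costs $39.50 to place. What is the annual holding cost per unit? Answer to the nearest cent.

H ≈ $7.23

Invert the EOQ relation Q*² = 2DS/H.
From Q* = √(2DS/H): H = 2DS / Q*² = 2 × 2,600 × 39.5 / 168.6² = 7.2258.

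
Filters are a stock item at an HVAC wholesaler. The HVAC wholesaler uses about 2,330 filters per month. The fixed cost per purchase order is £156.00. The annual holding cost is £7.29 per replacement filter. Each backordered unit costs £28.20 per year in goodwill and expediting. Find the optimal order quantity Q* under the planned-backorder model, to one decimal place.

Q* ≈ 1,227.2 filters

Annual demand D = 2,330 × 12 = 27,960.
With planned backorders, Q* = √(2DS/H) · √((H+B)/B).
√(2DS/H) = √(2 × 27,960 × 156 / 7.29) = 1093.911.
√((H+B)/B) = √((7.29+28.2)/28.2) = 1.1218.
Q* ≈ 1227.186.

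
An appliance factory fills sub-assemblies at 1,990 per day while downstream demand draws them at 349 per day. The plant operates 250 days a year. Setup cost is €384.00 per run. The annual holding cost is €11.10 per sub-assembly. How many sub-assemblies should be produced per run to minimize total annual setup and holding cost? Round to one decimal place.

Annual demand D = 349 × 250 = 87,250.
Production build-up factor (1 − d/p) = 1 − 349/1,990 = 0.8246.
Q* = √(2DS / (H(1 − d/p))) = √(2 × 87,250 × 384 / (11.1 × 0.8246)).
= √(67,008,000 / 9.1533) ≈ 2705.665.

Q* ≈ 2,705.7 sub-assemblies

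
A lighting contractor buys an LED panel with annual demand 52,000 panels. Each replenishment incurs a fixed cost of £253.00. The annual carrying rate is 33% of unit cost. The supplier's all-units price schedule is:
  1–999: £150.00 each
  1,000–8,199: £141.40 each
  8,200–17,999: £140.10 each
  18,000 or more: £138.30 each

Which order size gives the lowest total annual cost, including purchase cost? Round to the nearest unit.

Holding cost per unit per year at price C is H = 0.33·C.
For each price level, check whether its EOQ is feasible; otherwise the best quantity at that price is the breakpoint.
EOQ at £150.00 = 729.1 (feasible in tier 1): TC = 52,000×£150.00 + (52,000/729.1)×253 + (729.1/2)×0.33×£150.00 = £7,836,089.39.
EOQ at £141.40 = 750.9 < 1000, so use break Q=1000: TC = 52,000×£141.40 + (52,000/1000.0)×253 + (1000.0/2)×0.33×£141.40 = £7,389,287.00.
EOQ at £140.10 = 754.4 < 8200, so use break Q=8200: TC = 52,000×£140.10 + (52,000/8200.0)×253 + (8200.0/2)×0.33×£140.10 = £7,476,359.69.
EOQ at £138.30 = 759.3 < 18000, so use break Q=18000: TC = 52,000×£138.30 + (52,000/18000.0)×253 + (18000.0/2)×0.33×£138.30 = £7,603,081.89.
Lowest total cost is £7,389,287.00 at Q = 1000.0.

Q* ≈ 1,000 panels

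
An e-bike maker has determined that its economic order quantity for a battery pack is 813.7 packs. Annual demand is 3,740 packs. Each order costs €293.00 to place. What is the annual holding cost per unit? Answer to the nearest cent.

H ≈ €3.31

Squaring Q* = √(2DS/H) gives Q*² = 2DS/H.
From Q* = √(2DS/H): H = 2DS / Q*² = 2 × 3,740 × 293 / 813.7² = 3.3101.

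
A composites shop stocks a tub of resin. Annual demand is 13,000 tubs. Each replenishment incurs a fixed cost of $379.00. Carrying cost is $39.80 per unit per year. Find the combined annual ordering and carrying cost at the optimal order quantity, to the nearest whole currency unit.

EOQ = √(2DS/H) = √(2 × 13,000 × 379 / 39.8) ≈ 497.58.
At Q*, ordering cost (D/Q*)S equals holding cost (Q*/2)H, each = √(DSH/2).
Minimum total = √(2DSH) = √(2 × 13,000 × 379 × 39.8) ≈ 19803.767.

TC* ≈ $19,804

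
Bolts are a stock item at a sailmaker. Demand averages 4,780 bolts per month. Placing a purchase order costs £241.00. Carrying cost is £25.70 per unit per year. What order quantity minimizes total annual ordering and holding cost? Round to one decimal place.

Annual demand D = 4,780 × 12 = 57,360.
EOQ = √(2DS / H) = √(2 × 57,360 × 241 / 25.7).
= √(27,647,520 / 25.7) = √1,075,778.9883 ≈ 1037.198.

Q* ≈ 1,037.2 bolts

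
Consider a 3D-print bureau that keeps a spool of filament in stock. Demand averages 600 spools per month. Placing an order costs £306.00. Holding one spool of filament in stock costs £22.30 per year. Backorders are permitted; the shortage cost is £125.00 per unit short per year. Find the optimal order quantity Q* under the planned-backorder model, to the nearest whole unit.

Annual demand D = 600 × 12 = 7,200.
With planned backorders, Q* = √(2DS/H) · √((H+B)/B).
√(2DS/H) = √(2 × 7,200 × 306 / 22.3) = 444.518.
√((H+B)/B) = √((22.3+125)/125) = 1.0855.
Q* ≈ 482.543.

Q* ≈ 483 spools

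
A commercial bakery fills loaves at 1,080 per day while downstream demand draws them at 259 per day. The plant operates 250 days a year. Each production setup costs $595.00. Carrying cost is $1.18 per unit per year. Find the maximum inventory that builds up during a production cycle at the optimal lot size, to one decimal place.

Annual demand D = 259 × 250 = 64,750.
Production build-up factor (1 − d/p) = 1 − 259/1,080 = 0.7602.
Q* = √(2DS / (H(1 − d/p))) = √(2 × 64,750 × 595 / (1.18 × 0.7602)).
= √(77,052,500 / 0.897) ≈ 9268.142.
Maximum inventory = Q*(1 − d/p) = 9268.142 × 0.7602 ≈ 7045.504.

I_max ≈ 7,045.5 loaves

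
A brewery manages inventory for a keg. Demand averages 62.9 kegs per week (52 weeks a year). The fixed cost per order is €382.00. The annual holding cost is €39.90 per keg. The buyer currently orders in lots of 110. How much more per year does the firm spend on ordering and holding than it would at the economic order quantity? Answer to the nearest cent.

Annual demand D = 62.9 × 52 = 3,270.8.
EOQ = √(2DS/H) = √(2 × 3,270.8 × 382 / 39.9) ≈ 250.26.
Cost at Q* = (D/Q*)S + (Q*/2)H = √(2DSH) ≈ €9,985.28.
Cost at Q = 110: (3,270.8/110)×382 + (110/2)×39.9 = €11,358.60 + €2,194.50 = €13,553.10.
Excess = €13,553.10 − €9,985.28 = €3,567.82.

Extra cost ≈ €3,567.82 per year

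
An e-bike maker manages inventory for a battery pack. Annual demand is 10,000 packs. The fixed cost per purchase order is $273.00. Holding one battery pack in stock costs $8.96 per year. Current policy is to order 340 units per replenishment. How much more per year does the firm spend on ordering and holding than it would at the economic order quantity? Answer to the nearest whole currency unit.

EOQ = √(2DS/H) = √(2 × 10,000 × 273 / 8.96) ≈ 780.62.
Cost at Q* = (D/Q*)S + (Q*/2)H = √(2DSH) ≈ $6,994.40.
Cost at Q = 340: (10,000/340)×273 + (340/2)×8.96 = $8,029.41 + $1,523.20 = $9,552.61.
Excess = $9,552.61 − $6,994.40 = $2,558.21.

Extra cost ≈ $2,558 per year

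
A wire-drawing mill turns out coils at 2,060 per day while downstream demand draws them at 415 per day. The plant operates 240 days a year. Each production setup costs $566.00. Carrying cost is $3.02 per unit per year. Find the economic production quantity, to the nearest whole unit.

Q* ≈ 6,838 coils

Annual demand D = 415 × 240 = 99,600.
Production build-up factor (1 − d/p) = 1 − 415/2,060 = 0.7985.
Q* = √(2DS / (H(1 − d/p))) = √(2 × 99,600 × 566 / (3.02 × 0.7985)).
= √(112,747,200 / 2.4116) ≈ 6837.543.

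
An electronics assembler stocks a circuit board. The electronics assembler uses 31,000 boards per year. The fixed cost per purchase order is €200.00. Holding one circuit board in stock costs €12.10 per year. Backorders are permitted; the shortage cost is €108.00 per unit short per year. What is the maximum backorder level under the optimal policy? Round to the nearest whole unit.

With planned backorders, Q* = √(2DS/H) · √((H+B)/B).
√(2DS/H) = √(2 × 31,000 × 200 / 12.1) = 1012.321.
√((H+B)/B) = √((12.1+108)/108) = 1.0545.
Q* ≈ 1067.524.
S* = Q* · H/(H+B) = 1067.524 × 12.1/120.1 ≈ 107.552.

S* ≈ 108 boards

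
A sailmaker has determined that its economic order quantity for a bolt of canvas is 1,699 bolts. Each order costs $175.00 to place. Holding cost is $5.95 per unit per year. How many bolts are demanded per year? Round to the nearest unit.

D ≈ 49,072 bolts per year

The basic EOQ model gives Q* = √(2DS/H); rearrange for the unknown.
From Q* = √(2DS/H): D = Q*²H / (2S) = 1,699² × 5.95 / (2 × 175) = 49072.217.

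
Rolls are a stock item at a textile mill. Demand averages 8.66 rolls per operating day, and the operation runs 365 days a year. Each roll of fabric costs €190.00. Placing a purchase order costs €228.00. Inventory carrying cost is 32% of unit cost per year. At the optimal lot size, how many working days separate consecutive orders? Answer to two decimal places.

Annual demand D = 8.66 × 365 = 3,160.9.
Holding cost H = 0.32 × €190.00 = €60.8000 per unit per year.
Q* = √(2DS/H) = √(2 × 3,160.9 × 228 / 60.8) ≈ 153.97.
Cycle time = Q*/D × 365 = 153.97 / 3,160.9 × 365 ≈ 17.779 days.

T ≈ 17.78 days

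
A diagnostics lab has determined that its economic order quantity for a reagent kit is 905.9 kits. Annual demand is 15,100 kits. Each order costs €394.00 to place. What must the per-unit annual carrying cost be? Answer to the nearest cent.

Invert the EOQ relation Q*² = 2DS/H.
From Q* = √(2DS/H): H = 2DS / Q*² = 2 × 15,100 × 394 / 905.9² = 14.4992.

H ≈ €14.50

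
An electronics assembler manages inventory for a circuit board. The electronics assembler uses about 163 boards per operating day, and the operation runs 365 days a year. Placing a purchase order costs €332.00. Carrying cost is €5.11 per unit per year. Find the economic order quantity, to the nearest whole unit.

Q* ≈ 2,780 boards

Annual demand D = 163 × 365 = 59,495.
EOQ = √(2DS / H) = √(2 × 59,495 × 332 / 5.11).
= √(39,504,680 / 5.11) = √7,730,857.1429 ≈ 2780.442.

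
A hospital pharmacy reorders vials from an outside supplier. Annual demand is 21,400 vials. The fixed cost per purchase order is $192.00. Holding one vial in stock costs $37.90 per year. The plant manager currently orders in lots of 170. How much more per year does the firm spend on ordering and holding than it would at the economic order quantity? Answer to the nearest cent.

Extra cost ≈ $9,743.05 per year

EOQ = √(2DS/H) = √(2 × 21,400 × 192 / 37.9) ≈ 465.64.
Cost at Q* = (D/Q*)S + (Q*/2)H = √(2DSH) ≈ $17,647.86.
Cost at Q = 170: (21,400/170)×192 + (170/2)×37.9 = $24,169.41 + $3,221.50 = $27,390.91.
Excess = $27,390.91 − $17,647.86 = $9,743.05.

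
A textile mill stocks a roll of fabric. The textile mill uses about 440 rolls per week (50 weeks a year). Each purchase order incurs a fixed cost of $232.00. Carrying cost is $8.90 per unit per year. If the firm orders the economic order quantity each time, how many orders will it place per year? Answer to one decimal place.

N ≈ 20.5 orders per year

Annual demand D = 440 × 50 = 22,000.
EOQ = √(2DS/H) = √(2 × 22,000 × 232 / 8.9) ≈ 1070.97.
Orders per year = D / Q* = 22,000 / 1070.97 ≈ 20.542.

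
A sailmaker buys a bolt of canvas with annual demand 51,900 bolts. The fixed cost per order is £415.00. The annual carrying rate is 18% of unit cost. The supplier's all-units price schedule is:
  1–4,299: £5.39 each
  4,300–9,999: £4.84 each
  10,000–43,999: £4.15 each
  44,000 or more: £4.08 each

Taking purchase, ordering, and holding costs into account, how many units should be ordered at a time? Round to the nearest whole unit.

Q* ≈ 10,000 bolts

Holding cost per unit per year at price C is H = 0.18·C.
Candidates are each tier's EOQ (if it falls in that tier) and each price-break quantity.
Tier 1 (£5.39): EOQ = 6663.3 exceeds tier's upper bound 4299, so this tier is dominated.
EOQ at £4.84 = 7031.8 (feasible in tier 2): TC = 51,900×£4.84 + (51,900/7031.8)×415 + (7031.8/2)×0.18×£4.84 = £257,322.07.
EOQ at £4.15 = 7593.9 < 10000, so use break Q=10000: TC = 51,900×£4.15 + (51,900/10000.0)×415 + (10000.0/2)×0.18×£4.15 = £221,273.85.
EOQ at £4.08 = 7658.7 < 44000, so use break Q=44000: TC = 51,900×£4.08 + (51,900/44000.0)×415 + (44000.0/2)×0.18×£4.08 = £228,398.31.
Lowest total cost is £221,273.85 at Q = 10000.0.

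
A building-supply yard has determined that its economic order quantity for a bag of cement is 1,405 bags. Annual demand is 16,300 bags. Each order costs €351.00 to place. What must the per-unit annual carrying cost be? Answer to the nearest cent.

The basic EOQ model gives Q* = √(2DS/H); rearrange for the unknown.
From Q* = √(2DS/H): H = 2DS / Q*² = 2 × 16,300 × 351 / 1,405² = 5.7966.

H ≈ €5.80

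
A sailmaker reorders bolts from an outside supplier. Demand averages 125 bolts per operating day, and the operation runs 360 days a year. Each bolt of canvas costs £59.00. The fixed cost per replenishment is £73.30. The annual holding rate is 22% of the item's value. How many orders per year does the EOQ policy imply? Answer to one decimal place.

N ≈ 63.1 orders per year

Annual demand D = 125 × 360 = 45,000.
Holding cost H = 0.22 × £59.00 = £12.9800 per unit per year.
The optimal lot size = √(2DS/H) = √(2 × 45,000 × 73.3 / 12.98) ≈ 712.91.
Orders per year = D / Q* = 45,000 / 712.91 ≈ 63.121.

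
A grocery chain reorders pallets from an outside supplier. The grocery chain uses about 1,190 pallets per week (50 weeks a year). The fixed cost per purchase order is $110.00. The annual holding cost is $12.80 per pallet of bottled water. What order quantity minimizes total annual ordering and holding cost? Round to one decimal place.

Annual demand D = 1,190 × 50 = 59,500.
EOQ = √(2DS / H) = √(2 × 59,500 × 110 / 12.8).
= √(13,090,000 / 12.8) = √1,022,656.25 ≈ 1011.265.

Q* ≈ 1,011.3 pallets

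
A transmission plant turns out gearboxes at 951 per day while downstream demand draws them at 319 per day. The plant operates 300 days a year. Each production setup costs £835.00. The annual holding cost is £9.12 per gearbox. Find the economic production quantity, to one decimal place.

Q* ≈ 5,135.1 gearboxes

Annual demand D = 319 × 300 = 95,700.
Production build-up factor (1 − d/p) = 1 − 319/951 = 0.6646.
Q* = √(2DS / (H(1 − d/p))) = √(2 × 95,700 × 835 / (9.12 × 0.6646)).
= √(159,819,000 / 6.0608) ≈ 5135.095.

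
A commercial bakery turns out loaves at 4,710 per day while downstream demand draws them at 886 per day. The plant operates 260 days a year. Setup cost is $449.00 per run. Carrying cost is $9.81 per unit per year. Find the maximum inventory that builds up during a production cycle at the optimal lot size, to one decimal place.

Annual demand D = 886 × 260 = 230,360.
Production build-up factor (1 − d/p) = 1 − 886/4,710 = 0.8119.
Q* = √(2DS / (H(1 − d/p))) = √(2 × 230,360 × 449 / (9.81 × 0.8119)).
= √(206,863,280 / 7.9646) ≈ 5096.344.
Maximum inventory = Q*(1 − d/p) = 5096.344 × 0.8119 ≈ 4137.668.

I_max ≈ 4,137.7 loaves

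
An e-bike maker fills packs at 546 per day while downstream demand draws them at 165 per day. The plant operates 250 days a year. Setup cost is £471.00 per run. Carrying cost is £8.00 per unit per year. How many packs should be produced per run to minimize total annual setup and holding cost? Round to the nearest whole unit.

Annual demand D = 165 × 250 = 41,250.
Production build-up factor (1 − d/p) = 1 − 165/546 = 0.6978.
Q* = √(2DS / (H(1 − d/p))) = √(2 × 41,250 × 471 / (8 × 0.6978)).
= √(38,857,500 / 5.5824) ≈ 2638.313.

Q* ≈ 2,638 packs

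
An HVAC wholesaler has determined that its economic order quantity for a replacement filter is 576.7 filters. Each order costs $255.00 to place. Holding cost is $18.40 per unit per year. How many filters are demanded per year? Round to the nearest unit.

The basic EOQ model gives Q* = √(2DS/H); rearrange for the unknown.
From Q* = √(2DS/H): D = Q*²H / (2S) = 576.7² × 18.4 / (2 × 255) = 11999.069.

D ≈ 11,999 filters per year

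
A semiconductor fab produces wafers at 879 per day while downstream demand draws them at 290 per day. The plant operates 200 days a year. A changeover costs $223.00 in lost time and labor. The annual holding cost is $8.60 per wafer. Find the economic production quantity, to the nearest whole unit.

Annual demand D = 290 × 200 = 58,000.
Production build-up factor (1 − d/p) = 1 − 290/879 = 0.6701.
Q* = √(2DS / (H(1 − d/p))) = √(2 × 58,000 × 223 / (8.6 × 0.6701)).
= √(25,868,000 / 5.7627) ≈ 2118.698.

Q* ≈ 2,119 wafers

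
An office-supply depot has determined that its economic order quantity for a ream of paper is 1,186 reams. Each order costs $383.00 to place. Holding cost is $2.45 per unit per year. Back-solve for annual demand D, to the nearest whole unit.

Invert the EOQ relation Q*² = 2DS/H.
From Q* = √(2DS/H): D = Q*²H / (2S) = 1,186² × 2.45 / (2 × 383) = 4498.904.

D ≈ 4,499 reams per year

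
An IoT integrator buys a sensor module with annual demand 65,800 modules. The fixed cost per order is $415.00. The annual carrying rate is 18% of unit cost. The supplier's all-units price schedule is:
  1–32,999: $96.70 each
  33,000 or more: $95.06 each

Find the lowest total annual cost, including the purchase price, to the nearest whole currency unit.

TC* ≈ $6,393,692

Holding cost per unit per year at price C is H = 0.18·C.
Evaluate total cost at each tier's feasible EOQ or, if the EOQ is below the tier, at the tier's minimum quantity.
EOQ at $96.70 = 1771.3 (feasible in tier 1): TC = 65,800×$96.70 + (65,800/1771.3)×415 + (1771.3/2)×0.18×$96.70 = $6,393,691.98.
EOQ at $95.06 = 1786.6 < 33000, so use break Q=33000: TC = 65,800×$95.06 + (65,800/33000.0)×415 + (33000.0/2)×0.18×$95.06 = $6,538,103.68.
Lowest total cost among the candidates is at Q = 1771.3.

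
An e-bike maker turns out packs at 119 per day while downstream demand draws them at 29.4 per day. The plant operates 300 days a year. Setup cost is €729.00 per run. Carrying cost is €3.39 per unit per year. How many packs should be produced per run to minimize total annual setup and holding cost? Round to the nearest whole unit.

Q* ≈ 2,245 packs

Annual demand D = 29.4 × 300 = 8,820.
Production build-up factor (1 − d/p) = 1 − 29.4/119 = 0.7529.
Q* = √(2DS / (H(1 − d/p))) = √(2 × 8,820 × 729 / (3.39 × 0.7529)).
= √(12,859,560 / 2.5525) ≈ 2244.568.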